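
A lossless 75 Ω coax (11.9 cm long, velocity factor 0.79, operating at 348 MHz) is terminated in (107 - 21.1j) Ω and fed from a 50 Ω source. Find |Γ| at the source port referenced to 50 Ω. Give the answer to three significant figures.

|Γ| ≈ 0.101

λ = v/f = 0.79·c / 348 MHz = 0.681 m
βl = 2π·l/λ = 2π × 0.175 = 62.9°
tan(βl) = 1.95
Z_in = Z_0·(Z_L + jZ_0·tanβl)/(Z_0 + jZ_L·tanβl) = 50.7 − j10.2 Ω
Γ_s = (Z_in − Z_s)/(Z_in + Z_s) = (0.676 − j10.2)/(101 − j10.2), |Γ_s| = 0.101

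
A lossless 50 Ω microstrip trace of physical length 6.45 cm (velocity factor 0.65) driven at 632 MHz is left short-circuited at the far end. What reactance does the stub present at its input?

λ = v/f = 0.65·c / 632 MHz = 0.309 m
βl = 2π·l/λ = 2π × 0.209 = 75.3°
tan(βl) = 3.8
For a short-circuited stub, Z_in = jZ_0·tan(βl)

X_in ≈ 190 Ω (inductive)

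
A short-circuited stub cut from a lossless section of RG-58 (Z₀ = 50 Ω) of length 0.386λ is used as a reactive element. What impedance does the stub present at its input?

Z_in ≈ −j43.5 Ω

βl = 2π × 0.386 = 139°
tan(βl) = -0.871
For a short-circuited stub, Z_in = jZ_0·tan(βl)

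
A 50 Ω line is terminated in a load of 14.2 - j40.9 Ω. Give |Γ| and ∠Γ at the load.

Γ = (Z_L − Z_0)/(Z_L + Z_0) = (-35.8 − j40.9)/(64.2 − j40.9)
|Γ| = 54.4/76.1 = 0.714

Γ ≈ 0.714 ∠ -98.7°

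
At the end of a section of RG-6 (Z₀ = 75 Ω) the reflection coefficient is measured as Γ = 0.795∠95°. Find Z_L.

Z_L = Z_0·(1 + Γ)/(1 − Γ) = 75·(0.931 + j0.792)/(1.07 − j0.792)

Z_L ≈ 15.6 + j67.1 Ω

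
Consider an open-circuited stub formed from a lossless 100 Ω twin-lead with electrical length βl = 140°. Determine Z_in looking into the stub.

Z_in ≈ +j119 Ω

tan(βl) = -0.839
For an open-circuited stub, Z_in = −jZ_0·cot(βl) = −jZ_0/tan(βl)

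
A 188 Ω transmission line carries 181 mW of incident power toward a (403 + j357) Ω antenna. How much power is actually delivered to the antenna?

|Γ| = |(215 + j357)/(591 + j357)| = 0.604
|Γ|² = 0.364
P_refl = |Γ|²·P_inc = 65.9 mW, P_del = (1 − |Γ|²)·P_inc = 115 mW

P_delivered ≈ 115 mW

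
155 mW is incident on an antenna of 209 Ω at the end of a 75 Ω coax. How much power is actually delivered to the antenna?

P_delivered ≈ 120 mW

Γ = (209 − 75)/(209 + 75) = 0.472
|Γ|² = 0.223
P_refl = |Γ|²·P_inc = 34.5 mW, P_del = (1 − |Γ|²)·P_inc = 120 mW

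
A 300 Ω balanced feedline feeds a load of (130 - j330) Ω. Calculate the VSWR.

VSWR ≈ 5.35

Γ = (Z_L − Z_0)/(Z_L + Z_0) = (-170 − j330)/(430 − j330)
|Γ| = 371/542 = 0.685
VSWR = (1 + |Γ|)/(1 − |Γ|) = 1.68/0.315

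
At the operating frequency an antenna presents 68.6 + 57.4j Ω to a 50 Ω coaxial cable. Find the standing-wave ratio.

Γ = (Z_L − Z_0)/(Z_L + Z_0) = (18.6 + j57.4)/(118.6 + j57.4)
|Γ| = 60.3/132 = 0.458
VSWR = (1 + |Γ|)/(1 − |Γ|) = 1.46/0.542

VSWR ≈ 2.69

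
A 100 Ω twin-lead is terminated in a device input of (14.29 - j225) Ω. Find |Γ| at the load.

|Γ| ≈ 0.954

Γ = (Z_L − Z_0)/(Z_L + Z_0) = (-85.71 − j225)/(114.3 − j225)
|Γ| = 241/252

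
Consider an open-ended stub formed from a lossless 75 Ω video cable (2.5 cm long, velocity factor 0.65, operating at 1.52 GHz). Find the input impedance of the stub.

Z_in ≈ −j27.1 Ω

λ = v/f = 0.65·c / 1.52 GHz = 0.128 m
βl = 2π·l/λ = 2π × 0.195 = 70.2°
tan(βl) = 2.77
For an open-ended stub, Z_in = −jZ_0·cot(βl) = −jZ_0/tan(βl)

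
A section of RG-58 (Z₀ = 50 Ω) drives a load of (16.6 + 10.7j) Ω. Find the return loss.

RL ≈ 5.68 dB

Γ = (-33.4 + j10.7)/(66.6 + j10.7), |Γ| = 0.52
RL = −20·log₁₀|Γ| = −20·log₁₀(0.52)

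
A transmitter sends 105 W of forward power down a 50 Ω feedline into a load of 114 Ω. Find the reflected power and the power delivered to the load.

Γ = (114 − 50)/(114 + 50) = 0.39
|Γ|² = 0.152
P_refl = |Γ|²·P_inc = 16 W, P_del = (1 − |Γ|²)·P_inc = 89 W

P_reflected ≈ 16 W; P_delivered ≈ 89 W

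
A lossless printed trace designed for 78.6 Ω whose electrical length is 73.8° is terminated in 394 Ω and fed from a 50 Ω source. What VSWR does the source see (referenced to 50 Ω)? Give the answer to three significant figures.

VSWR ≈ 3.57

tan(βl) = 3.44
Z_in = Z_0·(Z_L + jZ_0·tanβl)/(Z_0 + jZ_L·tanβl) = 16.9 − j21.9 Ω
Γ_s = (Z_in − Z_s)/(Z_in + Z_s) = (-33.1 − j21.9)/(66.9 − j21.9), |Γ_s| = 0.563
VSWR = (1 + |Γ_s|)/(1 − |Γ_s|)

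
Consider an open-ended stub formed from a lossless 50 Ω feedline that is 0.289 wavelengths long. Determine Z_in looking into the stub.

Z_in ≈ +j12.5 Ω

βl = 2π × 0.289 = 104°
tan(βl) = -4
For an open-ended stub, Z_in = −jZ_0·cot(βl) = −jZ_0/tan(βl)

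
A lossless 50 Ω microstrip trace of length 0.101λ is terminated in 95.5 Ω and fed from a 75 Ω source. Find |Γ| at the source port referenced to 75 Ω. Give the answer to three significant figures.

βl = 2π × 0.101 = 36.4°
tan(βl) = 0.736
Z_in = Z_0·(Z_L + jZ_0·tanβl)/(Z_0 + jZ_L·tanβl) = 49.5 − j32.7 Ω
Γ_s = (Z_in − Z_s)/(Z_in + Z_s) = (-25.5 − j32.7)/(124 − j32.7), |Γ_s| = 0.323

|Γ| ≈ 0.323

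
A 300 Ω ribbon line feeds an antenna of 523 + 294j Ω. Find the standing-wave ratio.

Γ = (Z_L − Z_0)/(Z_L + Z_0) = (223 + j294)/(823 + j294)
|Γ| = 369/874 = 0.422
VSWR = (1 + |Γ|)/(1 − |Γ|) = 1.42/0.578

VSWR ≈ 2.46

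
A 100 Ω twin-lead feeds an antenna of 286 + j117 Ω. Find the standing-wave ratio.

VSWR ≈ 3.39

Γ = (Z_L − Z_0)/(Z_L + Z_0) = (186 + j117)/(386 + j117)
|Γ| = 220/403 = 0.545
VSWR = (1 + |Γ|)/(1 − |Γ|) = 1.54/0.455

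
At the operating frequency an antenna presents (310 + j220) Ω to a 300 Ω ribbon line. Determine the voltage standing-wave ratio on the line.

Γ = (Z_L − Z_0)/(Z_L + Z_0) = (10 + j220)/(610 + j220)
|Γ| = 220/648 = 0.34
VSWR = (1 + |Γ|)/(1 − |Γ|) = 1.34/0.66

VSWR ≈ 2.03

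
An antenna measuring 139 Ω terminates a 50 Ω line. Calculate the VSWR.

VSWR ≈ 2.78

For a purely resistive load, VSWR = R_L/Z_0 or Z_0/R_L (whichever > 1) = 139/50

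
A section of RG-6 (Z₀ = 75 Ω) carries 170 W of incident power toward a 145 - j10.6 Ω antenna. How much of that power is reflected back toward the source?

P_reflected ≈ 17.6 W

|Γ| = |(70 − j10.6)/(220 − j10.6)| = 0.321
|Γ|² = 0.103
P_refl = |Γ|²·P_inc = 17.6 W, P_del = (1 − |Γ|²)·P_inc = 152 W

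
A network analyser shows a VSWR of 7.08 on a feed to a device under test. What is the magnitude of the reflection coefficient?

|Γ| ≈ 0.752

|Γ| = (S − 1)/(S + 1) = (7.08 − 1)/(7.08 + 1) = 6.08/8.08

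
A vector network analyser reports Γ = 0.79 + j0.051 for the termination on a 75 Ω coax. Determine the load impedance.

Z_L = Z_0·(1 + Γ)/(1 − Γ) = 75·(1.79 + j0.051)/(0.21 − j0.051)

Z_L ≈ 600 + j164 Ω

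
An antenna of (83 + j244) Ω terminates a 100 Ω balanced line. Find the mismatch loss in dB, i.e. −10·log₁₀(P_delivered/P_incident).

Γ = (-17 + j244)/(183 + j244), |Γ| = 0.802
|Γ|² = 0.643, so P_del/P_inc = 1 − |Γ|² = 0.357
ML = −10·log₁₀(1 − |Γ|²)

mismatch loss ≈ 4.47 dB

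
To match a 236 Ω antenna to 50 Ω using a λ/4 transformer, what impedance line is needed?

Z_qwt = √(Z_0·R_L) = √(50 × 236) = √11800

Z_qwt ≈ 109 Ω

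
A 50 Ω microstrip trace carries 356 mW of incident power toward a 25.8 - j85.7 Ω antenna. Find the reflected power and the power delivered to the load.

P_reflected ≈ 216 mW; P_delivered ≈ 140 mW

|Γ| = |(-24.2 − j85.7)/(75.8 − j85.7)| = 0.778
|Γ|² = 0.606
P_refl = |Γ|²·P_inc = 216 mW, P_del = (1 − |Γ|²)·P_inc = 140 mW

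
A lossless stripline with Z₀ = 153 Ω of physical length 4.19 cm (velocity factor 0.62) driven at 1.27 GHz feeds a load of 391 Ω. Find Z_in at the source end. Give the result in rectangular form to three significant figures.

Z_in ≈ 62.5 + j29.7 Ω

λ = v/f = 0.62·c / 1.27 GHz = 0.146 m
βl = 2π·l/λ = 2π × 0.286 = 103°
tan(βl) = tan(103°) = -4.33
Z_in = Z_0·(Z_L + jZ_0·tanβl)/(Z_0 + jZ_L·tanβl)
     = 153·(391 − j663)/(153 − j1690)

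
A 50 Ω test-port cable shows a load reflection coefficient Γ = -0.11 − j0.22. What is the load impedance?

Z_L = Z_0·(1 + Γ)/(1 − Γ) = 50·(0.89 − j0.22)/(1.11 + j0.22)

Z_L ≈ 36.7 − j17.2 Ω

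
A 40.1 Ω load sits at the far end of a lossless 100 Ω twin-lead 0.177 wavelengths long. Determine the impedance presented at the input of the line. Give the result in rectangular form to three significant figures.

βl = 2π × 0.177 = 63.7°
tan(βl) = tan(63.7°) = 2.03
Z_in = Z_0·(Z_L + jZ_0·tanβl)/(Z_0 + jZ_L·tanβl)
     = 100·(40.1 + j203)/(100 + j81.2)

Z_in ≈ 123 + j102 Ω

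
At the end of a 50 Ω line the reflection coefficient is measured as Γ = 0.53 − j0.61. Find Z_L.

Z_L = Z_0·(1 + Γ)/(1 − Γ) = 50·(1.53 − j0.61)/(0.47 + j0.61)

Z_L ≈ 29.3 − j103 Ω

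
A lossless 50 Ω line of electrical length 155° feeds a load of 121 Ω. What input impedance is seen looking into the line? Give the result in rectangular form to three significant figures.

tan(βl) = tan(155°) = -0.466
Z_in = Z_0·(Z_L + jZ_0·tanβl)/(Z_0 + jZ_L·tanβl)
     = 50·(121 − j23.3)/(50 − j56.4)

Z_in ≈ 64.8 + j49.8 Ω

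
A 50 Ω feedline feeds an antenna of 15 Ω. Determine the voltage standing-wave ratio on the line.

Γ = (15 − 50)/(15 + 50) = -0.538
VSWR = (1 + 0.538)/(1 − 0.538)

VSWR ≈ 3.33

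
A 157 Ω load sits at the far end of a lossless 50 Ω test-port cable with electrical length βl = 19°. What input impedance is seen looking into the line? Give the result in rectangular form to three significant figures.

Z_in ≈ 81 − j70.3 Ω

tan(βl) = tan(19°) = 0.344
Z_in = Z_0·(Z_L + jZ_0·tanβl)/(Z_0 + jZ_L·tanβl)
     = 50·(157 + j17.2)/(50 + j54.1)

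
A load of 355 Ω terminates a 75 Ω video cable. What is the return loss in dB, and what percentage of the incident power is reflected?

RL ≈ 3.73 dB; 42.4% of incident power reflected

Γ = (355 − 75)/(355 + 75) = 0.651
RL = −20·log₁₀(0.651) = 3.73 dB
P_refl/P_inc = |Γ|² = 0.424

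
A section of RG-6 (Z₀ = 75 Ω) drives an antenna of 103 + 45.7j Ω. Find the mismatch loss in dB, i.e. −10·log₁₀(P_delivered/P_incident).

mismatch loss ≈ 0.386 dB

Γ = (28 + j45.7)/(178 + j45.7), |Γ| = 0.292
|Γ|² = 0.0851, so P_del/P_inc = 1 − |Γ|² = 0.915
ML = −10·log₁₀(1 − |Γ|²)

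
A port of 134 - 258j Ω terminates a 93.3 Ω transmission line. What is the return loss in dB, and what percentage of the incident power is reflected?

RL ≈ 2.39 dB; 57.7% of incident power reflected

Γ = (40.7 − j258)/(227.3 − j258), |Γ| = 0.76
RL = −20·log₁₀(0.76) = 2.39 dB
P_refl/P_inc = |Γ|² = 0.577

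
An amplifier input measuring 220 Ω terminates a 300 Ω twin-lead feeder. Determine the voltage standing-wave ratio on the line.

VSWR ≈ 1.36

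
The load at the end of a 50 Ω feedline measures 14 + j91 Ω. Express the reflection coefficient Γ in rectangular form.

Γ ≈ 0.483 + j0.735

Γ = (Z_L − Z_0)/(Z_L + Z_0) = (-36 + j91)/(64 + j91)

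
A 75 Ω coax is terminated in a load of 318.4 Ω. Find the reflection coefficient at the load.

Γ = 0.619

Γ = (Z_L − Z_0)/(Z_L + Z_0) = (318.4 − 75)/(318.4 + 75) = 243.4/393.4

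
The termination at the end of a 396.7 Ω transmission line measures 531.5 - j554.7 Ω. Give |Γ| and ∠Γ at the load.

Γ = (Z_L − Z_0)/(Z_L + Z_0) = (134.8 − j554.7)/(928.2 − j554.7)
|Γ| = 571/1080 = 0.528

Γ ≈ 0.528 ∠ -45.5°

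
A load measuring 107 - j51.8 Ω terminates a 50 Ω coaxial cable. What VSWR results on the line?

Γ = (Z_L − Z_0)/(Z_L + Z_0) = (57 − j51.8)/(157 − j51.8)
|Γ| = 77/165 = 0.466
VSWR = (1 + |Γ|)/(1 − |Γ|) = 1.47/0.534

VSWR ≈ 2.74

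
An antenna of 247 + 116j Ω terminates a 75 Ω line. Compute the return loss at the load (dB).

RL ≈ 4.35 dB

Γ = (172 + j116)/(322 + j116), |Γ| = 0.606
RL = −20·log₁₀|Γ| = −20·log₁₀(0.606)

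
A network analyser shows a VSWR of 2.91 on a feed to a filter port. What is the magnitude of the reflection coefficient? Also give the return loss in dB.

|Γ| ≈ 0.488; return loss ≈ 6.22 dB

|Γ| = (S − 1)/(S + 1) = (2.91 − 1)/(2.91 + 1) = 1.91/3.91
RL = −20·log₁₀|Γ| = −20·log₁₀(0.488)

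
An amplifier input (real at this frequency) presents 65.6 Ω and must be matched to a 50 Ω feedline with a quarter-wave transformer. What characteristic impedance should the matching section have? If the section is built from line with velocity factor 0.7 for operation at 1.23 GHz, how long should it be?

Z_qwt ≈ 57.3 Ω; length ≈ 4.27 cm

Z_qwt = √(Z_0·R_L) = √(50 × 65.6) = √3280
λ = 0.7·c/f = 0.171 m, so l = λ/4 = 0.0427 m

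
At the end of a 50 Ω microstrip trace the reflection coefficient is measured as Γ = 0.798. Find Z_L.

Z_L = Z_0·(1 + Γ)/(1 − Γ) = 50·(1.8)/(0.202)

Z_L ≈ 445 Ω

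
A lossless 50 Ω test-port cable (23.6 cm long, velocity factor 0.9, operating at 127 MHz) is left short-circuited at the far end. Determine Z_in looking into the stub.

Z_in ≈ +j41.9 Ω

λ = v/f = 0.9·c / 127 MHz = 2.13 m
βl = 2π·l/λ = 2π × 0.111 = 40°
tan(βl) = 0.838
For a short-circuited stub, Z_in = jZ_0·tan(βl)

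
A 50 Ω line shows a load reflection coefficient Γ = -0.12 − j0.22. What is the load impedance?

Z_L = Z_0·(1 + Γ)/(1 − Γ) = 50·(0.88 − j0.22)/(1.12 + j0.22)

Z_L ≈ 36 − j16.9 Ω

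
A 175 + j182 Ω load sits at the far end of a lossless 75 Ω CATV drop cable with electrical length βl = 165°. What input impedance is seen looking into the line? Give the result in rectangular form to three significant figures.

tan(βl) = tan(165°) = -0.268
Z_in = Z_0·(Z_L + jZ_0·tanβl)/(Z_0 + jZ_L·tanβl)
     = 75·(175 + j162)/(124 − j46.9)

Z_in ≈ 60.2 + j121 Ω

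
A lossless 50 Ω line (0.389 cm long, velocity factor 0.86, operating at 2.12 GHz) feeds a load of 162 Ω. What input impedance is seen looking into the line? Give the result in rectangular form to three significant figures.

λ = v/f = 0.86·c / 2.12 GHz = 0.122 m
βl = 2π·l/λ = 2π × 0.032 = 11.5°
tan(βl) = tan(11.5°) = 0.204
Z_in = Z_0·(Z_L + jZ_0·tanβl)/(Z_0 + jZ_L·tanβl)
     = 50·(162 + j10.2)/(50 + j33)

Z_in ≈ 118 − j67.4 Ω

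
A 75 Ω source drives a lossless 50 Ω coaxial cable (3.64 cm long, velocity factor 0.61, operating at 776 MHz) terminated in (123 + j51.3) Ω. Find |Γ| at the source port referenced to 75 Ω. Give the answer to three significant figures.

λ = v/f = 0.61·c / 776 MHz = 0.236 m
βl = 2π·l/λ = 2π × 0.154 = 55.6°
tan(βl) = 1.46
Z_in = Z_0·(Z_L + jZ_0·tanβl)/(Z_0 + jZ_L·tanβl) = 29.3 − j38.3 Ω
Γ_s = (Z_in − Z_s)/(Z_in + Z_s) = (-45.7 − j38.3)/(104 − j38.3), |Γ_s| = 0.537

|Γ| ≈ 0.537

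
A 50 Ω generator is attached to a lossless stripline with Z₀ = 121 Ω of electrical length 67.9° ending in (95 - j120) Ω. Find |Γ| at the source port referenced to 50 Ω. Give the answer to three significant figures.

tan(βl) = 2.46
Z_in = Z_0·(Z_L + jZ_0·tanβl)/(Z_0 + jZ_L·tanβl) = 43.1 + j27.5 Ω
Γ_s = (Z_in − Z_s)/(Z_in + Z_s) = (-6.94 + j27.5)/(93.1 + j27.5), |Γ_s| = 0.292

|Γ| ≈ 0.292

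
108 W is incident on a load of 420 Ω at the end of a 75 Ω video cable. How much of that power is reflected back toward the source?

P_reflected ≈ 52.5 W

Γ = (420 − 75)/(420 + 75) = 0.697
|Γ|² = 0.486
P_refl = |Γ|²·P_inc = 52.5 W, P_del = (1 − |Γ|²)·P_inc = 55.5 W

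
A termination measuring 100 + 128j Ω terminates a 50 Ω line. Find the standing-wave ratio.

Γ = (Z_L − Z_0)/(Z_L + Z_0) = (50 + j128)/(150 + j128)
|Γ| = 137/197 = 0.697
VSWR = (1 + |Γ|)/(1 − |Γ|) = 1.7/0.303

VSWR ≈ 5.6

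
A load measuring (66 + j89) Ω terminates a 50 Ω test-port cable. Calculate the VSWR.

Γ = (Z_L − Z_0)/(Z_L + Z_0) = (16 + j89)/(116 + j89)
|Γ| = 90.4/146 = 0.618
VSWR = (1 + |Γ|)/(1 − |Γ|) = 1.62/0.382

VSWR ≈ 4.24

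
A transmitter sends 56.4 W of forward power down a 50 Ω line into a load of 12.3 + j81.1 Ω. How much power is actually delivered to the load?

P_delivered ≈ 13.3 W

|Γ| = |(-37.7 + j81.1)/(62.3 + j81.1)| = 0.875
|Γ|² = 0.765
P_refl = |Γ|²·P_inc = 43.1 W, P_del = (1 − |Γ|²)·P_inc = 13.3 W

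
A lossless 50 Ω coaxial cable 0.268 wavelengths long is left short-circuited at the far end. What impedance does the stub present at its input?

Z_in ≈ −j440 Ω

βl = 2π × 0.268 = 96.5°
tan(βl) = -8.8
For a short-circuited stub, Z_in = jZ_0·tan(βl)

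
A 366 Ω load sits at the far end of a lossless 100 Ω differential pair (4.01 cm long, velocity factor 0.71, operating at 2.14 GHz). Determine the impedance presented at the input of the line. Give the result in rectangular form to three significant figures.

Z_in ≈ 72.2 + j115 Ω

λ = v/f = 0.71·c / 2.14 GHz = 0.0995 m
βl = 2π·l/λ = 2π × 0.403 = 145°
tan(βl) = tan(145°) = -0.699
Z_in = Z_0·(Z_L + jZ_0·tanβl)/(Z_0 + jZ_L·tanβl)
     = 100·(366 − j69.9)/(100 − j256)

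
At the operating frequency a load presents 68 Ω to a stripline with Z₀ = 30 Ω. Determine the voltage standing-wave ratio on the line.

Γ = (68 − 30)/(68 + 30) = 0.388
VSWR = (1 + 0.388)/(1 − 0.388)

VSWR ≈ 2.27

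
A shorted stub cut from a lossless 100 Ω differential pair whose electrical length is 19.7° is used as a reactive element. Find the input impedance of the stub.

tan(βl) = 0.358
For a shorted stub, Z_in = jZ_0·tan(βl)

Z_in ≈ +j35.8 Ω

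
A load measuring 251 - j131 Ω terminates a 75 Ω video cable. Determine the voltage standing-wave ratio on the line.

VSWR ≈ 4.33

Γ = (Z_L − Z_0)/(Z_L + Z_0) = (176 − j131)/(326 − j131)
|Γ| = 219/351 = 0.624
VSWR = (1 + |Γ|)/(1 − |Γ|) = 1.62/0.376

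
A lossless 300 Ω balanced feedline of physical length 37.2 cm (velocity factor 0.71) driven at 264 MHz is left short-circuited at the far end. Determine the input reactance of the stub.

X_in ≈ -74.9 Ω (capacitive)

λ = v/f = 0.71·c / 264 MHz = 0.807 m
βl = 2π·l/λ = 2π × 0.461 = 166°
tan(βl) = -0.25
For a short-circuited stub, Z_in = jZ_0·tan(βl)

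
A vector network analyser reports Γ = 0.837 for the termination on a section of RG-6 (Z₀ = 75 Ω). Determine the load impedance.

Z_L ≈ 845 Ω

Z_L = Z_0·(1 + Γ)/(1 − Γ) = 75·(1.84)/(0.163)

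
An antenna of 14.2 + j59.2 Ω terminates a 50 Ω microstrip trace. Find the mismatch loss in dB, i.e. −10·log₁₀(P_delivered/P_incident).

Γ = (-35.8 + j59.2)/(64.2 + j59.2), |Γ| = 0.792
|Γ|² = 0.628, so P_del/P_inc = 1 − |Γ|² = 0.372
ML = −10·log₁₀(1 − |Γ|²)

mismatch loss ≈ 4.29 dB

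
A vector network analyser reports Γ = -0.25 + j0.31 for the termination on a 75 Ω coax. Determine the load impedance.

Z_L = Z_0·(1 + Γ)/(1 − Γ) = 75·(0.75 + j0.31)/(1.25 − j0.31)

Z_L ≈ 38 + j28 Ω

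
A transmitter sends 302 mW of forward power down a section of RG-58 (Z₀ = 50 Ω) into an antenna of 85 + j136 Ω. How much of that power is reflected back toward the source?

|Γ| = |(35 + j136)/(135 + j136)| = 0.733
|Γ|² = 0.537
P_refl = |Γ|²·P_inc = 162 mW, P_del = (1 − |Γ|²)·P_inc = 140 mW

P_reflected ≈ 162 mW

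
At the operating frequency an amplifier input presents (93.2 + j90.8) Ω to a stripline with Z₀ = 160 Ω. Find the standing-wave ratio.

VSWR ≈ 2.44

Γ = (Z_L − Z_0)/(Z_L + Z_0) = (-66.8 + j90.8)/(253.2 + j90.8)
|Γ| = 113/269 = 0.419
VSWR = (1 + |Γ|)/(1 − |Γ|) = 1.42/0.581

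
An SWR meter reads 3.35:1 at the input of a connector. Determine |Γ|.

|Γ| ≈ 0.54

|Γ| = (S − 1)/(S + 1) = (3.35 − 1)/(3.35 + 1) = 2.35/4.35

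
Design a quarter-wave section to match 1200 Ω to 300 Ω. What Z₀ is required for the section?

Z_qwt ≈ 600 Ω

Z_qwt = √(Z_0·R_L) = √(300 × 1200) = √360000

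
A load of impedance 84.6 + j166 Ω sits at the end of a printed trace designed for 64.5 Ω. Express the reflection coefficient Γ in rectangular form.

Γ ≈ 0.614 + j0.43

Γ = (Z_L − Z_0)/(Z_L + Z_0) = (20.1 + j166)/(149.1 + j166)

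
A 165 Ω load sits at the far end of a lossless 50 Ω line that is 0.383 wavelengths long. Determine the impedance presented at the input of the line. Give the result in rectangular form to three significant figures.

Z_in ≈ 30.3 + j45.1 Ω

βl = 2π × 0.383 = 138°
tan(βl) = tan(138°) = -0.904
Z_in = Z_0·(Z_L + jZ_0·tanβl)/(Z_0 + jZ_L·tanβl)
     = 50·(165 − j45.2)/(50 − j149)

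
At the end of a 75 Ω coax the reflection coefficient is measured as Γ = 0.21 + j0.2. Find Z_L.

Z_L = Z_0·(1 + Γ)/(1 − Γ) = 75·(1.21 + j0.2)/(0.79 − j0.2)

Z_L ≈ 103 + j45.2 Ω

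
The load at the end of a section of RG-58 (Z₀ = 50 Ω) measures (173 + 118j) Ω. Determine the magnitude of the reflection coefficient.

Γ = (Z_L − Z_0)/(Z_L + Z_0) = (123 + j118)/(223 + j118)
|Γ| = 170/252

|Γ| ≈ 0.676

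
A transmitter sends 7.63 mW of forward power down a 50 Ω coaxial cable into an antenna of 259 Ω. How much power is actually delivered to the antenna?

P_delivered ≈ 4.14 mW

Γ = (259 − 50)/(259 + 50) = 0.676
|Γ|² = 0.457
P_refl = |Γ|²·P_inc = 3.49 mW, P_del = (1 − |Γ|²)·P_inc = 4.14 mW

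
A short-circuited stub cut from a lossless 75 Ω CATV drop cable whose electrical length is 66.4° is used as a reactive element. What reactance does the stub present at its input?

tan(βl) = 2.29
For a short-circuited stub, Z_in = jZ_0·tan(βl)

X_in ≈ 172 Ω (inductive)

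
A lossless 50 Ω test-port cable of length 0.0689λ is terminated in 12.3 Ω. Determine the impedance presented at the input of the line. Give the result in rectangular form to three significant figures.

Z_in ≈ 14.7 + j21.4 Ω

βl = 2π × 0.0689 = 24.8°
tan(βl) = tan(24.8°) = 0.462
Z_in = Z_0·(Z_L + jZ_0·tanβl)/(Z_0 + jZ_L·tanβl)
     = 50·(12.3 + j23.1)/(50 + j5.68)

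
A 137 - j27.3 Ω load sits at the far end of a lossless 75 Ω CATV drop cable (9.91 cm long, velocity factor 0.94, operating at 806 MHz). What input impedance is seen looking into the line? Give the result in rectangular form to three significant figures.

Z_in ≈ 42.6 + j19.4 Ω

λ = v/f = 0.94·c / 806 MHz = 0.35 m
βl = 2π·l/λ = 2π × 0.283 = 102°
tan(βl) = tan(102°) = -4.72
Z_in = Z_0·(Z_L + jZ_0·tanβl)/(Z_0 + jZ_L·tanβl)
     = 75·(137 − j381)/(-53.8 − j646)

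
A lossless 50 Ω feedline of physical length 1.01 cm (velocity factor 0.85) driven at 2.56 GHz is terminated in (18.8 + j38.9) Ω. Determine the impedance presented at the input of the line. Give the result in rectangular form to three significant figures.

λ = v/f = 0.85·c / 2.56 GHz = 0.0996 m
βl = 2π·l/λ = 2π × 0.101 = 36.5°
tan(βl) = tan(36.5°) = 0.74
Z_in = Z_0·(Z_L + jZ_0·tanβl)/(Z_0 + jZ_L·tanβl)
     = 50·(18.8 + j75.9)/(21.2 + j13.9)

Z_in ≈ 113 + j105 Ω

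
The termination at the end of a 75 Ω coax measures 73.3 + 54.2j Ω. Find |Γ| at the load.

Γ = (Z_L − Z_0)/(Z_L + Z_0) = (-1.7 + j54.2)/(148.3 + j54.2)
|Γ| = 54.2/158

|Γ| ≈ 0.343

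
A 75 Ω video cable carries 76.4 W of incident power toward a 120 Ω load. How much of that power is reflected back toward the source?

Γ = (120 − 75)/(120 + 75) = 0.231
|Γ|² = 0.0533
P_refl = |Γ|²·P_inc = 4.07 W, P_del = (1 − |Γ|²)·P_inc = 72.3 W

P_reflected ≈ 4.07 W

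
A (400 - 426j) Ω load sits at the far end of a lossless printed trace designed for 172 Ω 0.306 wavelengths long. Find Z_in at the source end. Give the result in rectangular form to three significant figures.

βl = 2π × 0.306 = 110°
tan(βl) = tan(110°) = -2.72
Z_in = Z_0·(Z_L + jZ_0·tanβl)/(Z_0 + jZ_L·tanβl)
     = 172·(400 − j894)/(-988 − j1090)

Z_in ≈ 46 + j105 Ω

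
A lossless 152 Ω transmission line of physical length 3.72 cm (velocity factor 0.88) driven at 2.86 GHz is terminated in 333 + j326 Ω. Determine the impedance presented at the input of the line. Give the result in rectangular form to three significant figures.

λ = v/f = 0.88·c / 2.86 GHz = 0.0923 m
βl = 2π·l/λ = 2π × 0.403 = 145°
tan(βl) = tan(145°) = -0.698
Z_in = Z_0·(Z_L + jZ_0·tanβl)/(Z_0 + jZ_L·tanβl)
     = 152·(333 + j220)/(380 − j232)

Z_in ≈ 57.8 + j123 Ω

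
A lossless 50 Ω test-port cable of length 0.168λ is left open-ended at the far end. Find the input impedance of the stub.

Z_in ≈ −j28.3 Ω

βl = 2π × 0.168 = 60.5°
tan(βl) = 1.77
For an open-ended stub, Z_in = −jZ_0·cot(βl) = −jZ_0/tan(βl)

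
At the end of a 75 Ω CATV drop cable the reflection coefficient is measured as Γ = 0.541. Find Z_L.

Z_L ≈ 252 Ω

Z_L = Z_0·(1 + Γ)/(1 − Γ) = 75·(1.54)/(0.459)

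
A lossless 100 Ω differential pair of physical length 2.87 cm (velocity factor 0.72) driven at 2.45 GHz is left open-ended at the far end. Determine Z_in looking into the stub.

λ = v/f = 0.72·c / 2.45 GHz = 0.0882 m
βl = 2π·l/λ = 2π × 0.326 = 117°
tan(βl) = -1.95
For an open-ended stub, Z_in = −jZ_0·cot(βl) = −jZ_0/tan(βl)

Z_in ≈ +j51.4 Ω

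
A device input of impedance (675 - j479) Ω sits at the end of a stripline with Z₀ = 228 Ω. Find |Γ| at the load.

|Γ| ≈ 0.641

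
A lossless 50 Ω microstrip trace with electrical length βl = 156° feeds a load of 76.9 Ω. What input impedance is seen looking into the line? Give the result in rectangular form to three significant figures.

Z_in ≈ 62.7 + j20.7 Ω

tan(βl) = tan(156°) = -0.445
Z_in = Z_0·(Z_L + jZ_0·tanβl)/(Z_0 + jZ_L·tanβl)
     = 50·(76.9 − j22.3)/(50 − j34.2)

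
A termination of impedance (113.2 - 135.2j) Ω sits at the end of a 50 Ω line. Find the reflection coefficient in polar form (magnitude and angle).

Γ ≈ 0.704 ∠ -25.3°

Γ = (Z_L − Z_0)/(Z_L + Z_0) = (63.2 − j135.2)/(163.2 − j135.2)
|Γ| = 149/212 = 0.704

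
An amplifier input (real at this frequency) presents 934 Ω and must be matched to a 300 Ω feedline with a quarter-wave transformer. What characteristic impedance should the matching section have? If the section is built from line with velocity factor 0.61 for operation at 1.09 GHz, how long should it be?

Z_qwt = √(Z_0·R_L) = √(300 × 934) = √280200
λ = 0.61·c/f = 0.168 m, so l = λ/4 = 0.042 m

Z_qwt ≈ 529 Ω; length ≈ 4.2 cm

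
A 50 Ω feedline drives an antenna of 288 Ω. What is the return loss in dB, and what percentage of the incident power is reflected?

RL ≈ 3.05 dB; 49.6% of incident power reflected

Γ = (288 − 50)/(288 + 50) = 0.704
RL = −20·log₁₀(0.704) = 3.05 dB
P_refl/P_inc = |Γ|² = 0.496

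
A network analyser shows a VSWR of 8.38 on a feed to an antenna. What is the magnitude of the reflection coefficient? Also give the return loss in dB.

|Γ| = (S − 1)/(S + 1) = (8.38 − 1)/(8.38 + 1) = 7.38/9.38
RL = −20·log₁₀|Γ| = −20·log₁₀(0.787)

|Γ| ≈ 0.787; return loss ≈ 2.08 dB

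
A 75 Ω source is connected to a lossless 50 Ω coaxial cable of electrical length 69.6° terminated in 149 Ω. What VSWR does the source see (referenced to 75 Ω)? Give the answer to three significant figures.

VSWR ≈ 4.19

tan(βl) = 2.69
Z_in = Z_0·(Z_L + jZ_0·tanβl)/(Z_0 + jZ_L·tanβl) = 18.8 − j16.2 Ω
Γ_s = (Z_in − Z_s)/(Z_in + Z_s) = (-56.2 − j16.2)/(93.8 − j16.2), |Γ_s| = 0.614
VSWR = (1 + |Γ_s|)/(1 − |Γ_s|)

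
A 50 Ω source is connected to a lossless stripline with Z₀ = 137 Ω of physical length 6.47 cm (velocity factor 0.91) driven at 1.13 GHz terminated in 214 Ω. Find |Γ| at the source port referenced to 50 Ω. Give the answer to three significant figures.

|Γ| ≈ 0.284

λ = v/f = 0.91·c / 1.13 GHz = 0.242 m
βl = 2π·l/λ = 2π × 0.268 = 96.4°
tan(βl) = -8.9
Z_in = Z_0·(Z_L + jZ_0·tanβl)/(Z_0 + jZ_L·tanβl) = 88.4 + j9.04 Ω
Γ_s = (Z_in − Z_s)/(Z_in + Z_s) = (38.4 + j9.04)/(138 + j9.04), |Γ_s| = 0.284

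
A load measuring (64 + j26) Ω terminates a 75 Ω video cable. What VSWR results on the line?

Γ = (Z_L − Z_0)/(Z_L + Z_0) = (-11 + j26)/(139 + j26)
|Γ| = 28.2/141 = 0.2
VSWR = (1 + |Γ|)/(1 − |Γ|) = 1.2/0.8

VSWR ≈ 1.5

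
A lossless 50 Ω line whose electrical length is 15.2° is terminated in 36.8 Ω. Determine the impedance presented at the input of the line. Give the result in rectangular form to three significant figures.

Z_in ≈ 38 + j5.99 Ω

tan(βl) = tan(15.2°) = 0.272
Z_in = Z_0·(Z_L + jZ_0·tanβl)/(Z_0 + jZ_L·tanβl)
     = 50·(36.8 + j13.6)/(50 + j10)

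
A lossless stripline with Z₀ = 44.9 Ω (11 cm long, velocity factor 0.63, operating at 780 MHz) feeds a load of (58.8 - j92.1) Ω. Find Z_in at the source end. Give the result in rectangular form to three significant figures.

λ = v/f = 0.63·c / 780 MHz = 0.242 m
βl = 2π·l/λ = 2π × 0.454 = 163°
tan(βl) = tan(163°) = -0.298
Z_in = Z_0·(Z_L + jZ_0·tanβl)/(Z_0 + jZ_L·tanβl)
     = 44.9·(58.8 − j105)/(17.5 − j17.5)

Z_in ≈ 211 − j59.9 Ω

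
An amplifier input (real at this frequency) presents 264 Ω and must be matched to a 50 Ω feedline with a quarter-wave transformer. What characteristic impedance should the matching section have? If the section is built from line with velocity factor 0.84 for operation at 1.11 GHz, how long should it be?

Z_qwt ≈ 115 Ω; length ≈ 5.68 cm

Z_qwt = √(Z_0·R_L) = √(50 × 264) = √13200
λ = 0.84·c/f = 0.227 m, so l = λ/4 = 0.0568 m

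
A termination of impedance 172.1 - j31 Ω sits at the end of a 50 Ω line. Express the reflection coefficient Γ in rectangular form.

Γ ≈ 0.558 − j0.0616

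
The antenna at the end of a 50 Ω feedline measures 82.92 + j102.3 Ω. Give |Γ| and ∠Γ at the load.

Γ = (Z_L − Z_0)/(Z_L + Z_0) = (32.92 + j102.3)/(132.9 + j102.3)
|Γ| = 107/168 = 0.641

Γ ≈ 0.641 ∠ 34.6°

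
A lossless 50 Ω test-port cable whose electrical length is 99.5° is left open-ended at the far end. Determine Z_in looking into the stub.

Z_in ≈ +j8.37 Ω

tan(βl) = -5.98
For an open-ended stub, Z_in = −jZ_0·cot(βl) = −jZ_0/tan(βl)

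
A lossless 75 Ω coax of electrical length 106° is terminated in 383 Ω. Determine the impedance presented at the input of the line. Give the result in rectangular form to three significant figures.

tan(βl) = tan(106°) = -3.49
Z_in = Z_0·(Z_L + jZ_0·tanβl)/(Z_0 + jZ_L·tanβl)
     = 75·(383 − j262)/(75 − j1340)

Z_in ≈ 15.8 + j20.6 Ω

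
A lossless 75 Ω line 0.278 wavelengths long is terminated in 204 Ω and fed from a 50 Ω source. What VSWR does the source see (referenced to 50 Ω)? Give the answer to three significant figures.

VSWR ≈ 1.9

βl = 2π × 0.278 = 100°
tan(βl) = -5.63
Z_in = Z_0·(Z_L + jZ_0·tanβl)/(Z_0 + jZ_L·tanβl) = 28.3 + j11.5 Ω
Γ_s = (Z_in − Z_s)/(Z_in + Z_s) = (-21.7 + j11.5)/(78.3 + j11.5), |Γ_s| = 0.31
VSWR = (1 + |Γ_s|)/(1 − |Γ_s|)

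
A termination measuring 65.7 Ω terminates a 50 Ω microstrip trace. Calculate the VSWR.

VSWR ≈ 1.31

For a purely resistive load, VSWR = R_L/Z_0 or Z_0/R_L (whichever > 1) = 65.7/50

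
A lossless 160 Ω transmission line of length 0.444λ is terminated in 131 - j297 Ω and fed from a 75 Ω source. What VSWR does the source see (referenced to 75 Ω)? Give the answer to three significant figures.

VSWR ≈ 12.9

βl = 2π × 0.444 = 160°
tan(βl) = -0.367
Z_in = Z_0·(Z_L + jZ_0·tanβl)/(Z_0 + jZ_L·tanβl) = 775 − j385 Ω
Γ_s = (Z_in − Z_s)/(Z_in + Z_s) = (700 − j385)/(850 − j385), |Γ_s| = 0.856
VSWR = (1 + |Γ_s|)/(1 − |Γ_s|)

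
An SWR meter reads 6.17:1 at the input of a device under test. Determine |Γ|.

|Γ| ≈ 0.721

|Γ| = (S − 1)/(S + 1) = (6.17 − 1)/(6.17 + 1) = 5.17/7.17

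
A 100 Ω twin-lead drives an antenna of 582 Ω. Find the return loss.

RL ≈ 3.01 dB

Γ = (582 − 100)/(582 + 100) = 0.707
RL = −20·log₁₀|Γ| = −20·log₁₀(0.707)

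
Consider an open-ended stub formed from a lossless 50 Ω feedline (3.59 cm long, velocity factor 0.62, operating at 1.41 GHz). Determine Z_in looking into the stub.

Z_in ≈ +j7 Ω

λ = v/f = 0.62·c / 1.41 GHz = 0.132 m
βl = 2π·l/λ = 2π × 0.272 = 98°
tan(βl) = -7.14
For an open-ended stub, Z_in = −jZ_0·cot(βl) = −jZ_0/tan(βl)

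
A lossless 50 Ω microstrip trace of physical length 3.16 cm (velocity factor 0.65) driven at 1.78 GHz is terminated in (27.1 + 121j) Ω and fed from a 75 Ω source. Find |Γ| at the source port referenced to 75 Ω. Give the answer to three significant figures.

|Γ| ≈ 0.902

λ = v/f = 0.65·c / 1.78 GHz = 0.11 m
βl = 2π·l/λ = 2π × 0.288 = 104°
tan(βl) = -4.06
Z_in = Z_0·(Z_L + jZ_0·tanβl)/(Z_0 + jZ_L·tanβl) = 3.88 − j6.78 Ω
Γ_s = (Z_in − Z_s)/(Z_in + Z_s) = (-71.1 − j6.78)/(78.9 − j6.78), |Γ_s| = 0.902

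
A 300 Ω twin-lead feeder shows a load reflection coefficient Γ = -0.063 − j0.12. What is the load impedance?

Z_L = Z_0·(1 + Γ)/(1 − Γ) = 300·(0.937 − j0.12)/(1.06 + j0.12)

Z_L ≈ 257 − j62.9 Ω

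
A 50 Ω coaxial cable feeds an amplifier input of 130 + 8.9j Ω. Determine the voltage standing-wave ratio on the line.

VSWR ≈ 2.61

Γ = (Z_L − Z_0)/(Z_L + Z_0) = (80 + j8.9)/(180 + j8.9)
|Γ| = 80.5/180 = 0.447
VSWR = (1 + |Γ|)/(1 − |Γ|) = 1.45/0.553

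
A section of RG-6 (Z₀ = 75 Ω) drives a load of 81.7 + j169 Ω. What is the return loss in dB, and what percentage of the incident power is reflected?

Γ = (6.7 + j169)/(156.7 + j169), |Γ| = 0.734
RL = −20·log₁₀(0.734) = 2.69 dB
P_refl/P_inc = |Γ|² = 0.539

RL ≈ 2.69 dB; 53.9% of incident power reflected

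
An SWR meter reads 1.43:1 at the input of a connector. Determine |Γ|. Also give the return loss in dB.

|Γ| = (S − 1)/(S + 1) = (1.43 − 1)/(1.43 + 1) = 0.43/2.43
RL = −20·log₁₀|Γ| = −20·log₁₀(0.177)

|Γ| ≈ 0.177; return loss ≈ 15 dB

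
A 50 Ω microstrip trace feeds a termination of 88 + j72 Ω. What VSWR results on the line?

VSWR ≈ 3.19

Γ = (Z_L − Z_0)/(Z_L + Z_0) = (38 + j72)/(138 + j72)
|Γ| = 81.4/156 = 0.523
VSWR = (1 + |Γ|)/(1 − |Γ|) = 1.52/0.477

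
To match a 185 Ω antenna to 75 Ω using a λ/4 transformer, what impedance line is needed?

Z_qwt = √(Z_0·R_L) = √(75 × 185) = √13880

Z_qwt ≈ 118 Ω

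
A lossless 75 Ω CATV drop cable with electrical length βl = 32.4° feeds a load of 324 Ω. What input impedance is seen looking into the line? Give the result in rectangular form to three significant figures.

tan(βl) = tan(32.4°) = 0.635
Z_in = Z_0·(Z_L + jZ_0·tanβl)/(Z_0 + jZ_L·tanβl)
     = 75·(324 + j47.6)/(75 + j206)

Z_in ≈ 53.4 − j98.7 Ω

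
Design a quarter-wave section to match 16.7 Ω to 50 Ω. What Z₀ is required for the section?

Z_qwt = √(Z_0·R_L) = √(50 × 16.7) = √835

Z_qwt ≈ 28.9 Ω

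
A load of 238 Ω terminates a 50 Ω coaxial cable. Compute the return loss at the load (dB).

RL ≈ 3.7 dB

Γ = (238 − 50)/(238 + 50) = 0.653
RL = −20·log₁₀|Γ| = −20·log₁₀(0.653)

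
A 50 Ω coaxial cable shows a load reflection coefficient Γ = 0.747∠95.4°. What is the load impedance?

Z_L = Z_0·(1 + Γ)/(1 − Γ) = 50·(0.93 + j0.744)/(1.07 − j0.744)

Z_L ≈ 13 + j43.8 Ω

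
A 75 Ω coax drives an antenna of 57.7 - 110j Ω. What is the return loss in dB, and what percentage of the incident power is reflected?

Γ = (-17.3 − j110)/(132.7 − j110), |Γ| = 0.646
RL = −20·log₁₀(0.646) = 3.79 dB
P_refl/P_inc = |Γ|² = 0.417

RL ≈ 3.79 dB; 41.7% of incident power reflected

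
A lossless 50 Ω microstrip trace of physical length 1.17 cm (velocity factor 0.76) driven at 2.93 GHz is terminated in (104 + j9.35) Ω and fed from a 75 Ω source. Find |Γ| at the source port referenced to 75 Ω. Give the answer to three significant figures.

λ = v/f = 0.76·c / 2.93 GHz = 0.0778 m
βl = 2π·l/λ = 2π × 0.15 = 54.1°
tan(βl) = 1.38
Z_in = Z_0·(Z_L + jZ_0·tanβl)/(Z_0 + jZ_L·tanβl) = 34.3 − j27.3 Ω
Γ_s = (Z_in − Z_s)/(Z_in + Z_s) = (-40.7 − j27.3)/(109 − j27.3), |Γ_s| = 0.435

|Γ| ≈ 0.435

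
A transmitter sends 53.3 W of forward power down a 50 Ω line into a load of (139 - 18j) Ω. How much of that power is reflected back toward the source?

P_reflected ≈ 12.2 W

|Γ| = |(89 − j18)/(189 − j18)| = 0.478
|Γ|² = 0.229
P_refl = |Γ|²·P_inc = 12.2 W, P_del = (1 − |Γ|²)·P_inc = 41.1 W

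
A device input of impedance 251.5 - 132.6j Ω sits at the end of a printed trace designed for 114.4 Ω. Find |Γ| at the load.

Γ = (Z_L − Z_0)/(Z_L + Z_0) = (137.1 − j132.6)/(365.9 − j132.6)
|Γ| = 191/389

|Γ| ≈ 0.49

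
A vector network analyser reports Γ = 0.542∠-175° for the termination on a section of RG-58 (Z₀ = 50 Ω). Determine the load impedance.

Z_L = Z_0·(1 + Γ)/(1 − Γ) = 50·(0.46 − j0.0472)/(1.54 + j0.0472)

Z_L ≈ 14.9 − j1.99 Ω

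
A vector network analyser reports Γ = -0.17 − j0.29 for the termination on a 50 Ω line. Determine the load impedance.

Z_L ≈ 30.5 − j20 Ω

Z_L = Z_0·(1 + Γ)/(1 − Γ) = 50·(0.83 − j0.29)/(1.17 + j0.29)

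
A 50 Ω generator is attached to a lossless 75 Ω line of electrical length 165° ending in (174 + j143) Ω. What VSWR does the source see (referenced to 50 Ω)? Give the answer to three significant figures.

VSWR ≈ 5.4

tan(βl) = -0.268
Z_in = Z_0·(Z_L + jZ_0·tanβl)/(Z_0 + jZ_L·tanβl) = 69.9 + j110 Ω
Γ_s = (Z_in − Z_s)/(Z_in + Z_s) = (19.9 + j110)/(120 + j110), |Γ_s| = 0.687
VSWR = (1 + |Γ_s|)/(1 − |Γ_s|)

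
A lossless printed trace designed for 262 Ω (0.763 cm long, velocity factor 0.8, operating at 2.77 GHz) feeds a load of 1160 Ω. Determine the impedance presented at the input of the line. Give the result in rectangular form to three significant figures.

λ = v/f = 0.8·c / 2.77 GHz = 0.0866 m
βl = 2π·l/λ = 2π × 0.0881 = 31.7°
tan(βl) = tan(31.7°) = 0.618
Z_in = Z_0·(Z_L + jZ_0·tanβl)/(Z_0 + jZ_L·tanβl)
     = 262·(1160 + j162)/(262 + j717)

Z_in ≈ 189 − j355 Ω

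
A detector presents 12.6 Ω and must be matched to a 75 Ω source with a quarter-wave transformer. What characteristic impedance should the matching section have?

Z_qwt = √(Z_0·R_L) = √(75 × 12.6) = √945

Z_qwt ≈ 30.7 Ω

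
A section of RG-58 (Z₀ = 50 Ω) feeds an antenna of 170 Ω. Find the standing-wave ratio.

VSWR ≈ 3.4

For a purely resistive load, VSWR = R_L/Z_0 or Z_0/R_L (whichever > 1) = 170/50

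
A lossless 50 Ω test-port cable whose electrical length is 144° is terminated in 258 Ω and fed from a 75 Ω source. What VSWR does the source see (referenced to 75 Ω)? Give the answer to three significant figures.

VSWR ≈ 4.96

tan(βl) = -0.727
Z_in = Z_0·(Z_L + jZ_0·tanβl)/(Z_0 + jZ_L·tanβl) = 26.2 + j61.8 Ω
Γ_s = (Z_in − Z_s)/(Z_in + Z_s) = (-48.8 + j61.8)/(101 + j61.8), |Γ_s| = 0.664
VSWR = (1 + |Γ_s|)/(1 − |Γ_s|)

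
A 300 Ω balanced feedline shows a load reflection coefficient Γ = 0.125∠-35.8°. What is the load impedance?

Z_L ≈ 363 − j54 Ω

Z_L = Z_0·(1 + Γ)/(1 − Γ) = 300·(1.1 − j0.0731)/(0.899 + j0.0731)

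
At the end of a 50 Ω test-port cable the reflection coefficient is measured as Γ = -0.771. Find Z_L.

Z_L ≈ 6.47 Ω

Z_L = Z_0·(1 + Γ)/(1 − Γ) = 50·(0.229)/(1.77)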